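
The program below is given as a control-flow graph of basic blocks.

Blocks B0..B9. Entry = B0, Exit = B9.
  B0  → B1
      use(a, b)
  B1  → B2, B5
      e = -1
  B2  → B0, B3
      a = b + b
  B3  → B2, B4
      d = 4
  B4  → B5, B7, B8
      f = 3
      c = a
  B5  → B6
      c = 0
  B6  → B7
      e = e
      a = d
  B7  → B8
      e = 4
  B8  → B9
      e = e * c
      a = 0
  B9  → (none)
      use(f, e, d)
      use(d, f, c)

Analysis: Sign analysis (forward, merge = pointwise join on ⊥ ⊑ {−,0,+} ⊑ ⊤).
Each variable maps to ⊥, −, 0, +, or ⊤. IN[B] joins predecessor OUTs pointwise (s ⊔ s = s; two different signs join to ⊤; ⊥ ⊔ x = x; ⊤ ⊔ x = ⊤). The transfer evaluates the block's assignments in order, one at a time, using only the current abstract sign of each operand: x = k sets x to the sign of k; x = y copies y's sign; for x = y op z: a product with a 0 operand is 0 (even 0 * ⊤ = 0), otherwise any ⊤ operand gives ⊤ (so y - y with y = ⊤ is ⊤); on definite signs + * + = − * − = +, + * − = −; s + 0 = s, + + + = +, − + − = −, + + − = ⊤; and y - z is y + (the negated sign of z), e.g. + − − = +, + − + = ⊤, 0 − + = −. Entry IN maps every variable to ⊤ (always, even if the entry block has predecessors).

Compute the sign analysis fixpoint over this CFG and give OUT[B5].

Per-block solution:
  B0:   IN=(all ⊤)   OUT=(all ⊤)
  B1:   IN=(all ⊤)   OUT={e:-; rest ⊤}
  B2:   IN={e:-; rest ⊤}   OUT={e:-; rest ⊤}
  B3:   IN={e:-; rest ⊤}   OUT={d:+, e:-; rest ⊤}
  B4:   IN={d:+, e:-; rest ⊤}   OUT={d:+, e:-, f:+; rest ⊤}
  B5:   IN={e:-; rest ⊤}   OUT={c:0, e:-; rest ⊤}
  B6:   IN={c:0, e:-; rest ⊤}   OUT={c:0, e:-; rest ⊤}
  B7:   IN={e:-; rest ⊤}   OUT={e:+; rest ⊤}
  B8:   IN=(all ⊤)   OUT={a:0; rest ⊤}
  B9:   IN={a:0; rest ⊤}   OUT={a:0; rest ⊤}

Merge at B5: IN[B5] = OUT[B1] ⊔ OUT[B4] = {a: ⊤, b: ⊤, c: ⊤, d: ⊤, e: -, f: ⊤}
Applying B5's transfer function to that IN value gives OUT[B5] (row B5 above).

Answer: {a: ⊤, b: ⊤, c: 0, d: ⊤, e: -, f: ⊤}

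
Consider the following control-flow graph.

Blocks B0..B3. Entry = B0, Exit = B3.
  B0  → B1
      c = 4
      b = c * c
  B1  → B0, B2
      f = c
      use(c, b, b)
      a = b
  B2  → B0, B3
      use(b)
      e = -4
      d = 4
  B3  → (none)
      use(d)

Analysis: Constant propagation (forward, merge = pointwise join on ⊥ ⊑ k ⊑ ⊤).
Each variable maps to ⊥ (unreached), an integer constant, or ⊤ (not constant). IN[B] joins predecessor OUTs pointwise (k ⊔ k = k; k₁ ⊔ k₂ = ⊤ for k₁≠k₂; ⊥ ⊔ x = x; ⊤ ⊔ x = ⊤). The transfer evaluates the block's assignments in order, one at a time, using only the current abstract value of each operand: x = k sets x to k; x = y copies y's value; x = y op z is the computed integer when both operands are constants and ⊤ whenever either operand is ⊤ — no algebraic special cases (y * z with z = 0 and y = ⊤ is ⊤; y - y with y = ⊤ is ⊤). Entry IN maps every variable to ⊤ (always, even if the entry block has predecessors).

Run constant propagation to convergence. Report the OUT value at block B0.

Per-block solution:
  B0:   IN=(all ⊤)   OUT={b:16, c:4; rest ⊤}
  B1:   IN={b:16, c:4; rest ⊤}   OUT={a:16, b:16, c:4, f:4; rest ⊤}
  B2:   IN={a:16, b:16, c:4, f:4; rest ⊤}   OUT={a:16, b:16, c:4, d:4, e:-4, f:4; rest ⊤}
  B3:   IN={a:16, b:16, c:4, d:4, e:-4, f:4; rest ⊤}   OUT={a:16, b:16, c:4, d:4, e:-4, f:4; rest ⊤}

Merge at B0 (entry node, so the boundary value (all ⊤) is joined with the incoming edge(s)): IN[B0] = (all ⊤) ⊔ OUT[B1] ⊔ OUT[B2] = {a: ⊤, b: ⊤, c: ⊤, d: ⊤, e: ⊤, f: ⊤}
Applying B0's transfer function to that IN value gives OUT[B0] (row B0 above).

Answer: {a: ⊤, b: 16, c: 4, d: ⊤, e: ⊤, f: ⊤}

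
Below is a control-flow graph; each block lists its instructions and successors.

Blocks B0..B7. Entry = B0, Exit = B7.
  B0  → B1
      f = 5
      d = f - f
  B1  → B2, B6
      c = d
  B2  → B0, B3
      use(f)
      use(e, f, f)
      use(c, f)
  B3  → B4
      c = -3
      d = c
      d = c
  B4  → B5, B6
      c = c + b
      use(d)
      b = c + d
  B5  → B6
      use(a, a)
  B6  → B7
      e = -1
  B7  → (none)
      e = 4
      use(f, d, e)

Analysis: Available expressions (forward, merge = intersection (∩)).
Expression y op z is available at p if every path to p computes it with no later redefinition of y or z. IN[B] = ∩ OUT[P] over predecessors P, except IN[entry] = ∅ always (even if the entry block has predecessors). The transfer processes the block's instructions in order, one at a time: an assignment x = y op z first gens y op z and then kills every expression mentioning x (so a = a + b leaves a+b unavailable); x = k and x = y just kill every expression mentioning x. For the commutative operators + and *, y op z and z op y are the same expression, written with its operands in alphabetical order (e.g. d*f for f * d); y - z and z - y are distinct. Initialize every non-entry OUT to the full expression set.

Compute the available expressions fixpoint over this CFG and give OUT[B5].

Fixpoint table:
  B0: | IN={} | OUT={f-f}
  B1: | IN={f-f} | OUT={f-f}
  B2: | IN={f-f} | OUT={f-f}
  B3: | IN={f-f} | OUT={f-f}
  B4: | IN={f-f} | OUT={c+d, f-f}
  B5: | IN={c+d, f-f} | OUT={c+d, f-f}
  B6: | IN={f-f} | OUT={f-f}
  B7: | IN={f-f} | OUT={f-f}

Merge at B5: IN[B5] = OUT[B4] = {c+d, f-f}
Applying B5's transfer function to that IN value gives OUT[B5] (row B5 above).

Answer: {c+d, f-f}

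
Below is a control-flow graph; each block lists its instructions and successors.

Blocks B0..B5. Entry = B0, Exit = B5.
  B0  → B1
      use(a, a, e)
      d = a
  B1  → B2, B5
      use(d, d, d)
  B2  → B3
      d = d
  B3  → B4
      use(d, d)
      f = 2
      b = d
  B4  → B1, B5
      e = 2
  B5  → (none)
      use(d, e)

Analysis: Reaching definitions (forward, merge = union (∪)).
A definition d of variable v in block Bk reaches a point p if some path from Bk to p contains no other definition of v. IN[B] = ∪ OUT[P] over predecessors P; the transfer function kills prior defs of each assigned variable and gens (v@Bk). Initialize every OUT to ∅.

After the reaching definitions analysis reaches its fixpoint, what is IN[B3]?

Answer: {b@B3, d@B2, e@B4, f@B3}

Working:
Converged values:
  B0:  IN={}  OUT={d@B0}
  B1:  IN={b@B3, d@B0, d@B2, e@B4, f@B3}  OUT={b@B3, d@B0, d@B2, e@B4, f@B3}
  B2:  IN={b@B3, d@B0, d@B2, e@B4, f@B3}  OUT={b@B3, d@B2, e@B4, f@B3}
  B3:  IN={b@B3, d@B2, e@B4, f@B3}  OUT={b@B3, d@B2, e@B4, f@B3}
  B4:  IN={b@B3, d@B2, e@B4, f@B3}  OUT={b@B3, d@B2, e@B4, f@B3}
  B5:  IN={b@B3, d@B0, d@B2, e@B4, f@B3}  OUT={b@B3, d@B0, d@B2, e@B4, f@B3}

Merge at B3: IN[B3] = OUT[B2] = {b@B3, d@B2, e@B4, f@B3}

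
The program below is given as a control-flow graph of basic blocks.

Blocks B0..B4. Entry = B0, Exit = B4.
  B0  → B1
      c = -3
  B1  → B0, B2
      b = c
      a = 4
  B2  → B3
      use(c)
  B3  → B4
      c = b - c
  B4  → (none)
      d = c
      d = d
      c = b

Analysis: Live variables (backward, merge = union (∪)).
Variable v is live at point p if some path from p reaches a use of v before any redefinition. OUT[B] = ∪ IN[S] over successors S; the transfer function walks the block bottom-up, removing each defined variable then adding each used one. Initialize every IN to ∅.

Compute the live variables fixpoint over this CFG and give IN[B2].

Fixpoint table:
  B0:   IN={}   OUT={c}
  B1:   IN={c}   OUT={b, c}
  B2:   IN={b, c}   OUT={b, c}
  B3:   IN={b, c}   OUT={b, c}
  B4:   IN={b, c}   OUT={}

Merge at B2: OUT[B2] = IN[B3] = {b, c}
Applying B2's transfer function to that OUT value gives IN[B2] (row B2 above).

Answer: {b, c}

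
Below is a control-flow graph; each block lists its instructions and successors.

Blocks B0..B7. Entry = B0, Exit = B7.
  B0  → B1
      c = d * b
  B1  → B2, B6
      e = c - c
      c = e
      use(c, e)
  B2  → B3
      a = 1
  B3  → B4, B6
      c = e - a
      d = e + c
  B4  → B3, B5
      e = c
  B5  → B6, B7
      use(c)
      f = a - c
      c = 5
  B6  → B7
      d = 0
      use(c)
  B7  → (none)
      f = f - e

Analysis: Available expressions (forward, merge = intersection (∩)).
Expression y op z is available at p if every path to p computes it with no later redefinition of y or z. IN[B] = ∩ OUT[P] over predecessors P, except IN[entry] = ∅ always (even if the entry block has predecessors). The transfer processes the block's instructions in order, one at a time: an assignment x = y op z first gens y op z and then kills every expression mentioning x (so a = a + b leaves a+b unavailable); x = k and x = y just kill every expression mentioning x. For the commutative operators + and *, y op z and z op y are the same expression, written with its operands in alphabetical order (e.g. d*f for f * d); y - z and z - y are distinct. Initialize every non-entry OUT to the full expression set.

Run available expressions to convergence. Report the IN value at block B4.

Answer: {c+e, e-a}

Trace:
Converged values:
  B0:   IN={}   OUT={b*d}
  B1:   IN={b*d}   OUT={b*d}
  B2:   IN={b*d}   OUT={b*d}
  B3:   IN={}   OUT={c+e, e-a}
  B4:   IN={c+e, e-a}   OUT={}
  B5:   IN={}   OUT={}
  B6:   IN={}   OUT={}
  B7:   IN={}   OUT={}

Merge at B4: IN[B4] = OUT[B3] = {c+e, e-a}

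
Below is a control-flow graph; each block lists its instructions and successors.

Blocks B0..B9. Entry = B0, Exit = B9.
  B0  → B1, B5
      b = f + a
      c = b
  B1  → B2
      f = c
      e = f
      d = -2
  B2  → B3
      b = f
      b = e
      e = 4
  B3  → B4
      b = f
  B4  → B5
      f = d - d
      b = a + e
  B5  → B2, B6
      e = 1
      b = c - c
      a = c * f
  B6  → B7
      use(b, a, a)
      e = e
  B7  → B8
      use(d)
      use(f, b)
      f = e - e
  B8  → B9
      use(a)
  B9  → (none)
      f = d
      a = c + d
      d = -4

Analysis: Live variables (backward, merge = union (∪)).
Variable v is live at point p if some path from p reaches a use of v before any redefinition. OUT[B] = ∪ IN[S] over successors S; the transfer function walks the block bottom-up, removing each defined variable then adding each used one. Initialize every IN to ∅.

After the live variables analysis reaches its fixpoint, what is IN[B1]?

Answer: {a, c}

Trace:
Converged values:
  B0: | IN={a, d, f} | OUT={a, c, d, f}
  B1: | IN={a, c} | OUT={a, c, d, e, f}
  B2: | IN={a, c, d, e, f} | OUT={a, c, d, e, f}
  B3: | IN={a, c, d, e, f} | OUT={a, c, d, e}
  B4: | IN={a, c, d, e} | OUT={c, d, f}
  B5: | IN={c, d, f} | OUT={a, b, c, d, e, f}
  B6: | IN={a, b, c, d, e, f} | OUT={a, b, c, d, e, f}
  B7: | IN={a, b, c, d, e, f} | OUT={a, c, d}
  B8: | IN={a, c, d} | OUT={c, d}
  B9: | IN={c, d} | OUT={}

Merge at B1: OUT[B1] = IN[B2] = {a, c, d, e, f}
Applying B1's transfer function to that OUT value gives IN[B1] (row B1 above).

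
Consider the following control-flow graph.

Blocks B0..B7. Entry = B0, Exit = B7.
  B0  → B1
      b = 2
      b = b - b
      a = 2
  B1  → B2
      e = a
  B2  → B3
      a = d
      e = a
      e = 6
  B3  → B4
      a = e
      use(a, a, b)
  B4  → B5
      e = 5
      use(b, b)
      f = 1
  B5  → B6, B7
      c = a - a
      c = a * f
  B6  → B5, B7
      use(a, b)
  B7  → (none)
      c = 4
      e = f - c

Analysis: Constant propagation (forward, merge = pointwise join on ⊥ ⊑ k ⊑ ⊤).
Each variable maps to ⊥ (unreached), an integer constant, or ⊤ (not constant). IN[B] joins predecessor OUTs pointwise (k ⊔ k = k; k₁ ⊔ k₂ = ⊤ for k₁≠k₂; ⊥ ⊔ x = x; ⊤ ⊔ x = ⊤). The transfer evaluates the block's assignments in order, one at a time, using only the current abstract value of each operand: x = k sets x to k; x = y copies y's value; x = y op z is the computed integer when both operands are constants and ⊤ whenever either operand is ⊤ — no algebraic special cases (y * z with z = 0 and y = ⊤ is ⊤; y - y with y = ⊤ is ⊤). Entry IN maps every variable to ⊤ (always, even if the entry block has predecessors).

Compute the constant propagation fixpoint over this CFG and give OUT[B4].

Per-block solution:
  B0:   IN=(all ⊤)   OUT={a:2, b:0; rest ⊤}
  B1:   IN={a:2, b:0; rest ⊤}   OUT={a:2, b:0, e:2; rest ⊤}
  B2:   IN={a:2, b:0, e:2; rest ⊤}   OUT={b:0, e:6; rest ⊤}
  B3:   IN={b:0, e:6; rest ⊤}   OUT={a:6, b:0, e:6; rest ⊤}
  B4:   IN={a:6, b:0, e:6; rest ⊤}   OUT={a:6, b:0, e:5, f:1; rest ⊤}
  B5:   IN={a:6, b:0, e:5, f:1; rest ⊤}   OUT={a:6, b:0, c:6, e:5, f:1; rest ⊤}
  B6:   IN={a:6, b:0, c:6, e:5, f:1; rest ⊤}   OUT={a:6, b:0, c:6, e:5, f:1; rest ⊤}
  B7:   IN={a:6, b:0, c:6, e:5, f:1; rest ⊤}   OUT={a:6, b:0, c:4, e:-3, f:1; rest ⊤}

Merge at B4: IN[B4] = OUT[B3] = {a: 6, b: 0, c: ⊤, d: ⊤, e: 6, f: ⊤}
Applying B4's transfer function to that IN value gives OUT[B4] (row B4 above).

Answer: {a: 6, b: 0, c: ⊤, d: ⊤, e: 5, f: 1}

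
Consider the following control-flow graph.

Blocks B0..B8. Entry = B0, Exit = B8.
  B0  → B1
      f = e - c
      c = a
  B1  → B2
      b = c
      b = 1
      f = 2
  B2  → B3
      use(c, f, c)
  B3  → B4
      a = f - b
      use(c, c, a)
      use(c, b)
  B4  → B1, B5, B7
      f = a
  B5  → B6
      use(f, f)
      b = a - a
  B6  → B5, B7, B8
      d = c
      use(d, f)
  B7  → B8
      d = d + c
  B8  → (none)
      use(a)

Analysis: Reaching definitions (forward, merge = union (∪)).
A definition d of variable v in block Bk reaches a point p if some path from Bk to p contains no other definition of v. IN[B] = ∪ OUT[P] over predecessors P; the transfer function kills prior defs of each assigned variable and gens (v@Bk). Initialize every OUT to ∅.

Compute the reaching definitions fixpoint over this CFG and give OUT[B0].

Per-block solution:
  B0:  IN={}  OUT={c@B0, f@B0}
  B1:  IN={a@B3, b@B1, c@B0, f@B0, f@B4}  OUT={a@B3, b@B1, c@B0, f@B1}
  B2:  IN={a@B3, b@B1, c@B0, f@B1}  OUT={a@B3, b@B1, c@B0, f@B1}
  B3:  IN={a@B3, b@B1, c@B0, f@B1}  OUT={a@B3, b@B1, c@B0, f@B1}
  B4:  IN={a@B3, b@B1, c@B0, f@B1}  OUT={a@B3, b@B1, c@B0, f@B4}
  B5:  IN={a@B3, b@B1, b@B5, c@B0, d@B6, f@B4}  OUT={a@B3, b@B5, c@B0, d@B6, f@B4}
  B6:  IN={a@B3, b@B5, c@B0, d@B6, f@B4}  OUT={a@B3, b@B5, c@B0, d@B6, f@B4}
  B7:  IN={a@B3, b@B1, b@B5, c@B0, d@B6, f@B4}  OUT={a@B3, b@B1, b@B5, c@B0, d@B7, f@B4}
  B8:  IN={a@B3, b@B1, b@B5, c@B0, d@B6, d@B7, f@B4}  OUT={a@B3, b@B1, b@B5, c@B0, d@B6, d@B7, f@B4}

B0 is the boundary node: IN[B0] = {}
Applying B0's transfer function to that IN value gives OUT[B0] (row B0 above).

Answer: {c@B0, f@B0}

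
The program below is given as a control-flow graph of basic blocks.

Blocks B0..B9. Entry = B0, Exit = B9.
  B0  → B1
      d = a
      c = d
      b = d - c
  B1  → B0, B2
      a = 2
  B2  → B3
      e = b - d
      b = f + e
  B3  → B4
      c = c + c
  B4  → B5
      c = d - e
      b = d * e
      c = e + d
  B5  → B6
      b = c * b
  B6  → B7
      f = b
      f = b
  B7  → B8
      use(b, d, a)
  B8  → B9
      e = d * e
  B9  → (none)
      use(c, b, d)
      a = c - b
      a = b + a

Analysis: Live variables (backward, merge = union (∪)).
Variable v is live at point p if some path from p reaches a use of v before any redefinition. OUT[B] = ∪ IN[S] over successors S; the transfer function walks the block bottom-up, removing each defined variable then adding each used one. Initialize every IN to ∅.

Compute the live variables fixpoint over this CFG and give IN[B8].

Answer: {b, c, d, e}

Trace:
Fixpoint table:
  B0: | IN={a, f} | OUT={b, c, d, f}
  B1: | IN={b, c, d, f} | OUT={a, b, c, d, f}
  B2: | IN={a, b, c, d, f} | OUT={a, c, d, e}
  B3: | IN={a, c, d, e} | OUT={a, d, e}
  B4: | IN={a, d, e} | OUT={a, b, c, d, e}
  B5: | IN={a, b, c, d, e} | OUT={a, b, c, d, e}
  B6: | IN={a, b, c, d, e} | OUT={a, b, c, d, e}
  B7: | IN={a, b, c, d, e} | OUT={b, c, d, e}
  B8: | IN={b, c, d, e} | OUT={b, c, d}
  B9: | IN={b, c, d} | OUT={}

Merge at B8: OUT[B8] = IN[B9] = {b, c, d}
Applying B8's transfer function to that OUT value gives IN[B8] (row B8 above).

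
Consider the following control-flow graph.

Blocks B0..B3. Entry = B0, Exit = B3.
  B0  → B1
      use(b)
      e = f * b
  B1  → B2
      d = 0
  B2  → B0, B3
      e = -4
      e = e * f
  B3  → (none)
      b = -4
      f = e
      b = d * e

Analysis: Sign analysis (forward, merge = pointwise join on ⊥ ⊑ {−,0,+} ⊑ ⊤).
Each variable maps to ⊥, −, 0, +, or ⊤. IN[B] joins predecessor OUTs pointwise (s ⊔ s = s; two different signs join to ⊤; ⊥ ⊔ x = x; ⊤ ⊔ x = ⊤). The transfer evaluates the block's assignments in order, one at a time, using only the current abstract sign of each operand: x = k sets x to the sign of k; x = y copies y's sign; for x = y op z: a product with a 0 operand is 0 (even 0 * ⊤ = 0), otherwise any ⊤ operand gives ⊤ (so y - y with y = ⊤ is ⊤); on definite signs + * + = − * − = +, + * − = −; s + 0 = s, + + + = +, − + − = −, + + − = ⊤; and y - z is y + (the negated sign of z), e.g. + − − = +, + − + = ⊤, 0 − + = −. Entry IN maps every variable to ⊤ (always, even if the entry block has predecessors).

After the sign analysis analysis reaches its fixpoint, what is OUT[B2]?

Answer: {a: ⊤, b: ⊤, c: ⊤, d: 0, e: ⊤, f: ⊤}

Derivation:
Per-block solution:
  B0: | IN=(all ⊤) | OUT=(all ⊤)
  B1: | IN=(all ⊤) | OUT={d:0; rest ⊤}
  B2: | IN={d:0; rest ⊤} | OUT={d:0; rest ⊤}
  B3: | IN={d:0; rest ⊤} | OUT={b:0, d:0; rest ⊤}

Merge at B2: IN[B2] = OUT[B1] = {a: ⊤, b: ⊤, c: ⊤, d: 0, e: ⊤, f: ⊤}
Applying B2's transfer function to that IN value gives OUT[B2] (row B2 above).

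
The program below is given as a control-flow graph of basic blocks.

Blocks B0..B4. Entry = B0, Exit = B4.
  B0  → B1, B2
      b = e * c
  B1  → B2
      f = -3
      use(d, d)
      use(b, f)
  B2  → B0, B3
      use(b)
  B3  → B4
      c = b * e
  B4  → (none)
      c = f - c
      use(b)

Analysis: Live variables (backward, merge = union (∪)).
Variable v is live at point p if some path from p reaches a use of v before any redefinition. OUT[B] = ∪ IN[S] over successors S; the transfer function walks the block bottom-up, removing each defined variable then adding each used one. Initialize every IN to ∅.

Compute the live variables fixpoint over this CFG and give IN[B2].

Per-block solution:
  B0:  IN={c, d, e, f}  OUT={b, c, d, e, f}
  B1:  IN={b, c, d, e}  OUT={b, c, d, e, f}
  B2:  IN={b, c, d, e, f}  OUT={b, c, d, e, f}
  B3:  IN={b, e, f}  OUT={b, c, f}
  B4:  IN={b, c, f}  OUT={}

Merge at B2: OUT[B2] = IN[B0] ⊔ IN[B3] = {b, c, d, e, f}
Applying B2's transfer function to that OUT value gives IN[B2] (row B2 above).

Answer: {b, c, d, e, f}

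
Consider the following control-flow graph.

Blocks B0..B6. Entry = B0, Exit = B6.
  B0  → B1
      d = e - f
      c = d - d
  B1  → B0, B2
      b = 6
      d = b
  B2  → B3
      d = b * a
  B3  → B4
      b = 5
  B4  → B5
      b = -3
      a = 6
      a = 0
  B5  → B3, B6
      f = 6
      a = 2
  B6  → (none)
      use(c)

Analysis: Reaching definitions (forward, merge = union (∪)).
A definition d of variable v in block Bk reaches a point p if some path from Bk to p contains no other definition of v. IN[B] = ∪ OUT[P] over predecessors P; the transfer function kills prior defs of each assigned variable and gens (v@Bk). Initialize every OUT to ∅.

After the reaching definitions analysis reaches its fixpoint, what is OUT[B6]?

Answer: {a@B5, b@B4, c@B0, d@B2, f@B5}

Trace:
Per-block solution:
  B0:  IN={b@B1, c@B0, d@B1}  OUT={b@B1, c@B0, d@B0}
  B1:  IN={b@B1, c@B0, d@B0}  OUT={b@B1, c@B0, d@B1}
  B2:  IN={b@B1, c@B0, d@B1}  OUT={b@B1, c@B0, d@B2}
  B3:  IN={a@B5, b@B1, b@B4, c@B0, d@B2, f@B5}  OUT={a@B5, b@B3, c@B0, d@B2, f@B5}
  B4:  IN={a@B5, b@B3, c@B0, d@B2, f@B5}  OUT={a@B4, b@B4, c@B0, d@B2, f@B5}
  B5:  IN={a@B4, b@B4, c@B0, d@B2, f@B5}  OUT={a@B5, b@B4, c@B0, d@B2, f@B5}
  B6:  IN={a@B5, b@B4, c@B0, d@B2, f@B5}  OUT={a@B5, b@B4, c@B0, d@B2, f@B5}

Merge at B6: IN[B6] = OUT[B5] = {a@B5, b@B4, c@B0, d@B2, f@B5}
Applying B6's transfer function to that IN value gives OUT[B6] (row B6 above).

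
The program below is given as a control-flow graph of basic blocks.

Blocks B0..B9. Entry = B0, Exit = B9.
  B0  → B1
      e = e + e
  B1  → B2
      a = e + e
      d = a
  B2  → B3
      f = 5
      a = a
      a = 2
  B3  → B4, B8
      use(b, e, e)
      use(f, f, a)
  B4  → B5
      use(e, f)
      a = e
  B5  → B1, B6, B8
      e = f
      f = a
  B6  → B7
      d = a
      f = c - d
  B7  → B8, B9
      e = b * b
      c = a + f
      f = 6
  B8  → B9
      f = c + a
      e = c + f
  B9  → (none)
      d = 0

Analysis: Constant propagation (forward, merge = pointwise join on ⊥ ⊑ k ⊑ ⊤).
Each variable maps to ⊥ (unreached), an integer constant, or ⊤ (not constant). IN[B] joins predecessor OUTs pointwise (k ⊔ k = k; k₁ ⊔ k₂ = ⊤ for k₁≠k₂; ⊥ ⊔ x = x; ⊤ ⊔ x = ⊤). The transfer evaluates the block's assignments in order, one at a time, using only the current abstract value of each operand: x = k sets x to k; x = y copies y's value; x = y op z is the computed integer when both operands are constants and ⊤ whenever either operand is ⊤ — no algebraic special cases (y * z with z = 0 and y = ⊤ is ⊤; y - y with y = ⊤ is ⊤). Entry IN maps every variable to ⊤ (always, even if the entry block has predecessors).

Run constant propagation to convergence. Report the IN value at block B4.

Per-block solution:
  B0: | IN=(all ⊤) | OUT=(all ⊤)
  B1: | IN=(all ⊤) | OUT=(all ⊤)
  B2: | IN=(all ⊤) | OUT={a:2, f:5; rest ⊤}
  B3: | IN={a:2, f:5; rest ⊤} | OUT={a:2, f:5; rest ⊤}
  B4: | IN={a:2, f:5; rest ⊤} | OUT={f:5; rest ⊤}
  B5: | IN={f:5; rest ⊤} | OUT={e:5; rest ⊤}
  B6: | IN={e:5; rest ⊤} | OUT={e:5; rest ⊤}
  B7: | IN={e:5; rest ⊤} | OUT={f:6; rest ⊤}
  B8: | IN=(all ⊤) | OUT=(all ⊤)
  B9: | IN=(all ⊤) | OUT={d:0; rest ⊤}

Merge at B4: IN[B4] = OUT[B3] = {a: 2, b: ⊤, c: ⊤, d: ⊤, e: ⊤, f: 5}

Answer: {a: 2, b: ⊤, c: ⊤, d: ⊤, e: ⊤, f: 5}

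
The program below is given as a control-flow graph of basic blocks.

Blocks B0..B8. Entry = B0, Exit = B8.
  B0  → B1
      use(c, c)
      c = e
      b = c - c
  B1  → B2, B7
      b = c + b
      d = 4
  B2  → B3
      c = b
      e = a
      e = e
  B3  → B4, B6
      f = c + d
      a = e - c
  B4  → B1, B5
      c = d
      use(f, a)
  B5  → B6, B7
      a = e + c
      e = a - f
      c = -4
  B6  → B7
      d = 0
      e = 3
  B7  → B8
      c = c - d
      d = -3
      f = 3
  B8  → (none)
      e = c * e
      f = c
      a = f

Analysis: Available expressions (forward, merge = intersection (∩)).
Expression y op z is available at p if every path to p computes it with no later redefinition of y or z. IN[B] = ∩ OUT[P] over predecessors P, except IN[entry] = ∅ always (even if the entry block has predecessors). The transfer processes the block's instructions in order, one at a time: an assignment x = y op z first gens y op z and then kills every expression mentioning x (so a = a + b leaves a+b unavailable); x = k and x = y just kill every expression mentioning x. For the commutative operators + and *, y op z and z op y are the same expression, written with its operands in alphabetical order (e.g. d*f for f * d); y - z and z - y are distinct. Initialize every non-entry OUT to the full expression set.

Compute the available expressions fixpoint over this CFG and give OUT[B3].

Converged values:
  B0:  IN={}  OUT={c-c}
  B1:  IN={}  OUT={}
  B2:  IN={}  OUT={}
  B3:  IN={}  OUT={c+d, e-c}
  B4:  IN={c+d, e-c}  OUT={}
  B5:  IN={}  OUT={a-f}
  B6:  IN={}  OUT={}
  B7:  IN={}  OUT={}
  B8:  IN={}  OUT={}

Merge at B3: IN[B3] = OUT[B2] = {}
Applying B3's transfer function to that IN value gives OUT[B3] (row B3 above).

Answer: {c+d, e-c}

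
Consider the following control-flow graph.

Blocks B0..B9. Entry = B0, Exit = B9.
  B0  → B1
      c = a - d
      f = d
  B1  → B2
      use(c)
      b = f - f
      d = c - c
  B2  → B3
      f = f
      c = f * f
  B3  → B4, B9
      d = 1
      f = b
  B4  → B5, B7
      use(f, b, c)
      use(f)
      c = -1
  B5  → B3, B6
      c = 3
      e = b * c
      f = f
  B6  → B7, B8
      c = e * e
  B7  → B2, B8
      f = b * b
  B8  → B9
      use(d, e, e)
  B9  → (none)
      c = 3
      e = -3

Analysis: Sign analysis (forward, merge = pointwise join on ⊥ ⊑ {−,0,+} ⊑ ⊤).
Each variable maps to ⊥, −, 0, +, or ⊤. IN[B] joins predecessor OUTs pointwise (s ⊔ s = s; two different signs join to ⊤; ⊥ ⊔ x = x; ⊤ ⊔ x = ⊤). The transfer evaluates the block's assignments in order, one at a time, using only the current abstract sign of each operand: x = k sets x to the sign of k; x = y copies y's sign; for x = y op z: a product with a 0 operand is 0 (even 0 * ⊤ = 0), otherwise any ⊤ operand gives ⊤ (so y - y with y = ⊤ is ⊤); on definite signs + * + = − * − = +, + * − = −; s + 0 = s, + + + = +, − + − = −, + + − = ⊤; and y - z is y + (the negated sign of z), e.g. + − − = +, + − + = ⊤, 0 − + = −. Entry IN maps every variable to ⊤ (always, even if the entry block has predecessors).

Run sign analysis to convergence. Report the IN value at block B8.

Answer: {a: ⊤, b: ⊤, c: ⊤, d: +, e: ⊤, f: ⊤}

Derivation:
Per-block solution:
  B0:  IN=(all ⊤)  OUT=(all ⊤)
  B1:  IN=(all ⊤)  OUT=(all ⊤)
  B2:  IN=(all ⊤)  OUT=(all ⊤)
  B3:  IN=(all ⊤)  OUT={d:+; rest ⊤}
  B4:  IN={d:+; rest ⊤}  OUT={c:-, d:+; rest ⊤}
  B5:  IN={c:-, d:+; rest ⊤}  OUT={c:+, d:+; rest ⊤}
  B6:  IN={c:+, d:+; rest ⊤}  OUT={d:+; rest ⊤}
  B7:  IN={d:+; rest ⊤}  OUT={d:+; rest ⊤}
  B8:  IN={d:+; rest ⊤}  OUT={d:+; rest ⊤}
  B9:  IN={d:+; rest ⊤}  OUT={c:+, d:+, e:-; rest ⊤}

Merge at B8: IN[B8] = OUT[B6] ⊔ OUT[B7] = {a: ⊤, b: ⊤, c: ⊤, d: +, e: ⊤, f: ⊤}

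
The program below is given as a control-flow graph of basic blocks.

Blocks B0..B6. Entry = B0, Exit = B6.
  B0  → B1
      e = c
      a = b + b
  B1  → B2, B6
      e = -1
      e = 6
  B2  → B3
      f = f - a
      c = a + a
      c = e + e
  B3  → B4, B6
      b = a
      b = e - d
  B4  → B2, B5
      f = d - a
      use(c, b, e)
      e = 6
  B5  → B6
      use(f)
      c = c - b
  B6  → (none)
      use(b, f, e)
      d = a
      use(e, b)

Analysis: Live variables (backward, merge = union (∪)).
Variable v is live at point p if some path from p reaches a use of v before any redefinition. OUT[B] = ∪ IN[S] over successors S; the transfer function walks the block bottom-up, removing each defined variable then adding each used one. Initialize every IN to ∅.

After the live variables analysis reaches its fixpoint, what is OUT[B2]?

Converged values:
  B0:  IN={b, c, d, f}  OUT={a, b, d, f}
  B1:  IN={a, b, d, f}  OUT={a, b, d, e, f}
  B2:  IN={a, d, e, f}  OUT={a, c, d, e, f}
  B3:  IN={a, c, d, e, f}  OUT={a, b, c, d, e, f}
  B4:  IN={a, b, c, d, e}  OUT={a, b, c, d, e, f}
  B5:  IN={a, b, c, e, f}  OUT={a, b, e, f}
  B6:  IN={a, b, e, f}  OUT={}

Merge at B2: OUT[B2] = IN[B3] = {a, c, d, e, f}

Answer: {a, c, d, e, f}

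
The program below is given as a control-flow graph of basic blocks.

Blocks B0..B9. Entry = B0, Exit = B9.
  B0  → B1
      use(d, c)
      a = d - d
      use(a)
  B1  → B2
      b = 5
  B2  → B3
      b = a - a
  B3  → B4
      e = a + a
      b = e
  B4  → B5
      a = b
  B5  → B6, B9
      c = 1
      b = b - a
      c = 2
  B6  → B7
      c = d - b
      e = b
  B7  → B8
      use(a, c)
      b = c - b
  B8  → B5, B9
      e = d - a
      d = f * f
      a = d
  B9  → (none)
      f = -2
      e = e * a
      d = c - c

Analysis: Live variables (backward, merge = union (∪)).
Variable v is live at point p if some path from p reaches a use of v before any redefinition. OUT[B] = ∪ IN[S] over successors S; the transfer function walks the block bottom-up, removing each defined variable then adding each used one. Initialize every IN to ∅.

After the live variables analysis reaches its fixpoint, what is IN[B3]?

Answer: {a, d, f}

Derivation:
Fixpoint table:
  B0:  IN={c, d, f}  OUT={a, d, f}
  B1:  IN={a, d, f}  OUT={a, d, f}
  B2:  IN={a, d, f}  OUT={a, d, f}
  B3:  IN={a, d, f}  OUT={b, d, e, f}
  B4:  IN={b, d, e, f}  OUT={a, b, d, e, f}
  B5:  IN={a, b, d, e, f}  OUT={a, b, c, d, e, f}
  B6:  IN={a, b, d, f}  OUT={a, b, c, d, f}
  B7:  IN={a, b, c, d, f}  OUT={a, b, c, d, f}
  B8:  IN={a, b, c, d, f}  OUT={a, b, c, d, e, f}
  B9:  IN={a, c, e}  OUT={}

Merge at B3: OUT[B3] = IN[B4] = {b, d, e, f}
Applying B3's transfer function to that OUT value gives IN[B3] (row B3 above).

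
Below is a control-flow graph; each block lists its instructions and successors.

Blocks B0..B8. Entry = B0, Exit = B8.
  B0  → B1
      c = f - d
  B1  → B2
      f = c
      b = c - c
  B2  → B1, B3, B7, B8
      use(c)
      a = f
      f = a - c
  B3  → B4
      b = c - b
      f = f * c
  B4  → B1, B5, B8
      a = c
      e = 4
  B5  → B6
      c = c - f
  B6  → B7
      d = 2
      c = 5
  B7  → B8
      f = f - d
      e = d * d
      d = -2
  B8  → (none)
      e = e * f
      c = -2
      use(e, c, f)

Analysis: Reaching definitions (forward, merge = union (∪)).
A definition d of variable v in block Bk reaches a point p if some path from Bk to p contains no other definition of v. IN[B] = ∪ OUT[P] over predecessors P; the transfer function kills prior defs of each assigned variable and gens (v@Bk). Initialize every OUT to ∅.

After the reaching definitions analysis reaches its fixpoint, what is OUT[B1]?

Answer: {a@B2, a@B4, b@B1, c@B0, e@B4, f@B1}

Derivation:
Converged values:
  B0: | IN={} | OUT={c@B0}
  B1: | IN={a@B2, a@B4, b@B1, b@B3, c@B0, e@B4, f@B2, f@B3} | OUT={a@B2, a@B4, b@B1, c@B0, e@B4, f@B1}
  B2: | IN={a@B2, a@B4, b@B1, c@B0, e@B4, f@B1} | OUT={a@B2, b@B1, c@B0, e@B4, f@B2}
  B3: | IN={a@B2, b@B1, c@B0, e@B4, f@B2} | OUT={a@B2, b@B3, c@B0, e@B4, f@B3}
  B4: | IN={a@B2, b@B3, c@B0, e@B4, f@B3} | OUT={a@B4, b@B3, c@B0, e@B4, f@B3}
  B5: | IN={a@B4, b@B3, c@B0, e@B4, f@B3} | OUT={a@B4, b@B3, c@B5, e@B4, f@B3}
  B6: | IN={a@B4, b@B3, c@B5, e@B4, f@B3} | OUT={a@B4, b@B3, c@B6, d@B6, e@B4, f@B3}
  B7: | IN={a@B2, a@B4, b@B1, b@B3, c@B0, c@B6, d@B6, e@B4, f@B2, f@B3} | OUT={a@B2, a@B4, b@B1, b@B3, c@B0, c@B6, d@B7, e@B7, f@B7}
  B8: | IN={a@B2, a@B4, b@B1, b@B3, c@B0, c@B6, d@B7, e@B4, e@B7, f@B2, f@B3, f@B7} | OUT={a@B2, a@B4, b@B1, b@B3, c@B8, d@B7, e@B8, f@B2, f@B3, f@B7}

Merge at B1: IN[B1] = OUT[B0] ⊔ OUT[B2] ⊔ OUT[B4] = {a@B2, a@B4, b@B1, b@B3, c@B0, e@B4, f@B2, f@B3}
Applying B1's transfer function to that IN value gives OUT[B1] (row B1 above).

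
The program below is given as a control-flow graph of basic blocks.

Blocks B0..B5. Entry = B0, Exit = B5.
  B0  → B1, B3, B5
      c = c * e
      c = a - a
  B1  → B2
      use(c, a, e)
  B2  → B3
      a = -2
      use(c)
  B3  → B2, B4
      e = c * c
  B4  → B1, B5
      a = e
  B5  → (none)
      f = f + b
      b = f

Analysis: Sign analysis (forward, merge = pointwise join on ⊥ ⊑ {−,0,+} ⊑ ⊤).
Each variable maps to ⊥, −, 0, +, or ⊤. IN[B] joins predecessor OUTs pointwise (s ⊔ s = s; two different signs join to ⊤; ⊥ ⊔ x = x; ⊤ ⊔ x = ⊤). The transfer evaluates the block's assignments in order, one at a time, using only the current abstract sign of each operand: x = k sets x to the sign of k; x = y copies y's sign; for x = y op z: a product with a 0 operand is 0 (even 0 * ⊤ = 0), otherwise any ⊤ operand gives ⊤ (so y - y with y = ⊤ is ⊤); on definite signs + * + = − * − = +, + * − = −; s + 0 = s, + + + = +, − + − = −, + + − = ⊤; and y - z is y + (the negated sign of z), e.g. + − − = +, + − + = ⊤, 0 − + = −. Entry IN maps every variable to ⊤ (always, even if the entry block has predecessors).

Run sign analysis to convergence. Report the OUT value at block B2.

Answer: {a: -, b: ⊤, c: ⊤, d: ⊤, e: ⊤, f: ⊤}

Derivation:
Fixpoint table:
  B0: | IN=(all ⊤) | OUT=(all ⊤)
  B1: | IN=(all ⊤) | OUT=(all ⊤)
  B2: | IN=(all ⊤) | OUT={a:-; rest ⊤}
  B3: | IN=(all ⊤) | OUT=(all ⊤)
  B4: | IN=(all ⊤) | OUT=(all ⊤)
  B5: | IN=(all ⊤) | OUT=(all ⊤)

Merge at B2: IN[B2] = OUT[B1] ⊔ OUT[B3] = {a: ⊤, b: ⊤, c: ⊤, d: ⊤, e: ⊤, f: ⊤}
Applying B2's transfer function to that IN value gives OUT[B2] (row B2 above).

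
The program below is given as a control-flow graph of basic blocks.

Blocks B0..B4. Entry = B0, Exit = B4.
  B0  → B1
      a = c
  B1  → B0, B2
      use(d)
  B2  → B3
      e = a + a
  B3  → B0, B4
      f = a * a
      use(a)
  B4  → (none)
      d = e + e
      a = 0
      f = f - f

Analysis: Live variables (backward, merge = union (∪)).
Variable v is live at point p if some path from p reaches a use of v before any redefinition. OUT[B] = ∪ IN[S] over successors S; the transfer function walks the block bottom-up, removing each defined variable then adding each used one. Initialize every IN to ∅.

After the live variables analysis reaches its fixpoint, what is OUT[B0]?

Answer: {a, c, d}

Working:
Converged values:
  B0:   IN={c, d}   OUT={a, c, d}
  B1:   IN={a, c, d}   OUT={a, c, d}
  B2:   IN={a, c, d}   OUT={a, c, d, e}
  B3:   IN={a, c, d, e}   OUT={c, d, e, f}
  B4:   IN={e, f}   OUT={}

Merge at B0: OUT[B0] = IN[B1] = {a, c, d}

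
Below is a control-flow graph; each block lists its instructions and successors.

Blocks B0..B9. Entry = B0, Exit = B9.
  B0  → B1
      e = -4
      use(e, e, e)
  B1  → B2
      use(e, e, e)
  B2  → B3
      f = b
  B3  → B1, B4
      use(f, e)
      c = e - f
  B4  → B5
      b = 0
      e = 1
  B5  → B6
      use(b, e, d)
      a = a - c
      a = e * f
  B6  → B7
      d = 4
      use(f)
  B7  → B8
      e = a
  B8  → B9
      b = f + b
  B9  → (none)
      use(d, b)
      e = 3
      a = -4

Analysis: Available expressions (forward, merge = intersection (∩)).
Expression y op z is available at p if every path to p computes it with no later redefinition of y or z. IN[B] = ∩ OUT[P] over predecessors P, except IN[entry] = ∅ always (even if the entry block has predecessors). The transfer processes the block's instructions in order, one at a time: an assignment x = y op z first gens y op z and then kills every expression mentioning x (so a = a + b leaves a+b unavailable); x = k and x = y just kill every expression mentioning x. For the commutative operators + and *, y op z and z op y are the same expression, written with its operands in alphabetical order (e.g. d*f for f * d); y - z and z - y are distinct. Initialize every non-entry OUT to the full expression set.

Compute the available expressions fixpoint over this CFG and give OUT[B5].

Fixpoint table:
  B0: | IN={} | OUT={}
  B1: | IN={} | OUT={}
  B2: | IN={} | OUT={}
  B3: | IN={} | OUT={e-f}
  B4: | IN={e-f} | OUT={}
  B5: | IN={} | OUT={e*f}
  B6: | IN={e*f} | OUT={e*f}
  B7: | IN={e*f} | OUT={}
  B8: | IN={} | OUT={}
  B9: | IN={} | OUT={}

Merge at B5: IN[B5] = OUT[B4] = {}
Applying B5's transfer function to that IN value gives OUT[B5] (row B5 above).

Answer: {e*f}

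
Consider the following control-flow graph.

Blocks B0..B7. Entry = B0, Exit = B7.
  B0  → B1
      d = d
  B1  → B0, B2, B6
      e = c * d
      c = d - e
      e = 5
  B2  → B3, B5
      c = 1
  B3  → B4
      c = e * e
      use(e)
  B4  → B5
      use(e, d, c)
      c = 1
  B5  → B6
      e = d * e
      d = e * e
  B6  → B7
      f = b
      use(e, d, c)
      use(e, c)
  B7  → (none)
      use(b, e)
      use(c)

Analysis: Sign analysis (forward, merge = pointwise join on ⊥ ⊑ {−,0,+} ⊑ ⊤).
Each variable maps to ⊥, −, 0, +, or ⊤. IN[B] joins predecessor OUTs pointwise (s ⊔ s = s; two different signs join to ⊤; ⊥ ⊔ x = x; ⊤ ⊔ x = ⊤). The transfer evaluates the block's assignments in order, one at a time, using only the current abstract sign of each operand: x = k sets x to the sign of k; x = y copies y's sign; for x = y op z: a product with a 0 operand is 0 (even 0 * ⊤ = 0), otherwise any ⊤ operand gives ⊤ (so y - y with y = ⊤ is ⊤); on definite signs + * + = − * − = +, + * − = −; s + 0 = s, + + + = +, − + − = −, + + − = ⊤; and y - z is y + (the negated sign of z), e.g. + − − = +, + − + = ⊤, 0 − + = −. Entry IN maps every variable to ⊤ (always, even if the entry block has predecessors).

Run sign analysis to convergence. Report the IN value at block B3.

Fixpoint table:
  B0:   IN=(all ⊤)   OUT=(all ⊤)
  B1:   IN=(all ⊤)   OUT={e:+; rest ⊤}
  B2:   IN={e:+; rest ⊤}   OUT={c:+, e:+; rest ⊤}
  B3:   IN={c:+, e:+; rest ⊤}   OUT={c:+, e:+; rest ⊤}
  B4:   IN={c:+, e:+; rest ⊤}   OUT={c:+, e:+; rest ⊤}
  B5:   IN={c:+, e:+; rest ⊤}   OUT={c:+; rest ⊤}
  B6:   IN=(all ⊤)   OUT=(all ⊤)
  B7:   IN=(all ⊤)   OUT=(all ⊤)

Merge at B3: IN[B3] = OUT[B2] = {a: ⊤, b: ⊤, c: +, d: ⊤, e: +, f: ⊤}

Answer: {a: ⊤, b: ⊤, c: +, d: ⊤, e: +, f: ⊤}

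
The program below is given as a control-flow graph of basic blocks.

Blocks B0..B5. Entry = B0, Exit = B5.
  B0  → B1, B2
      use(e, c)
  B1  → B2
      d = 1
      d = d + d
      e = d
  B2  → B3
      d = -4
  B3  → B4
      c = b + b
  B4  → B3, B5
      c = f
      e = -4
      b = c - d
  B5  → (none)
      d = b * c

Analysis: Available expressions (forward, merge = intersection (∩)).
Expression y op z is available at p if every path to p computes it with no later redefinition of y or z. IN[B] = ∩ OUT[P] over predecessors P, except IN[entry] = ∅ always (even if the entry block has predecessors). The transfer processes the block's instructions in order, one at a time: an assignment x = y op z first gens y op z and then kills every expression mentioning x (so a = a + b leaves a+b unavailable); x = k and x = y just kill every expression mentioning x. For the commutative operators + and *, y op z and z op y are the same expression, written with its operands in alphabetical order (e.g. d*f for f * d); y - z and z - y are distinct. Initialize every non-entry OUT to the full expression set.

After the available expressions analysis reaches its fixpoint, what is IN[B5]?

Converged values:
  B0:  IN={}  OUT={}
  B1:  IN={}  OUT={}
  B2:  IN={}  OUT={}
  B3:  IN={}  OUT={b+b}
  B4:  IN={b+b}  OUT={c-d}
  B5:  IN={c-d}  OUT={b*c}

Merge at B5: IN[B5] = OUT[B4] = {c-d}

Answer: {c-d}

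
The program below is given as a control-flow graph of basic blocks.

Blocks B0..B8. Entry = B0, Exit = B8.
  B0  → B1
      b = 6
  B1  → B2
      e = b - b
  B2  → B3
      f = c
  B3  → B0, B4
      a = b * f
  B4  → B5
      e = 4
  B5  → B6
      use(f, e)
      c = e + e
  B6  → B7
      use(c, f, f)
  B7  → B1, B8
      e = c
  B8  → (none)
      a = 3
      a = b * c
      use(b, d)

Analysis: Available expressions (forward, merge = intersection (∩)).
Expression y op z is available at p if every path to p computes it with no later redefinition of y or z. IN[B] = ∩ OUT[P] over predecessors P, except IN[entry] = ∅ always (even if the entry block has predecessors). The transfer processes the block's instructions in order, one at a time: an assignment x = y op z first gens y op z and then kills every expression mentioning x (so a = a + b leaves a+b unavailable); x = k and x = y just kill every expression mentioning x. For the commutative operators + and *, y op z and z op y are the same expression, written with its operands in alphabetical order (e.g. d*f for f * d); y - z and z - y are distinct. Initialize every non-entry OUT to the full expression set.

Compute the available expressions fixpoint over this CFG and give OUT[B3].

Fixpoint table:
  B0:  IN={}  OUT={}
  B1:  IN={}  OUT={b-b}
  B2:  IN={b-b}  OUT={b-b}
  B3:  IN={b-b}  OUT={b*f, b-b}
  B4:  IN={b*f, b-b}  OUT={b*f, b-b}
  B5:  IN={b*f, b-b}  OUT={b*f, b-b, e+e}
  B6:  IN={b*f, b-b, e+e}  OUT={b*f, b-b, e+e}
  B7:  IN={b*f, b-b, e+e}  OUT={b*f, b-b}
  B8:  IN={b*f, b-b}  OUT={b*c, b*f, b-b}

Merge at B3: IN[B3] = OUT[B2] = {b-b}
Applying B3's transfer function to that IN value gives OUT[B3] (row B3 above).

Answer: {b*f, b-b}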